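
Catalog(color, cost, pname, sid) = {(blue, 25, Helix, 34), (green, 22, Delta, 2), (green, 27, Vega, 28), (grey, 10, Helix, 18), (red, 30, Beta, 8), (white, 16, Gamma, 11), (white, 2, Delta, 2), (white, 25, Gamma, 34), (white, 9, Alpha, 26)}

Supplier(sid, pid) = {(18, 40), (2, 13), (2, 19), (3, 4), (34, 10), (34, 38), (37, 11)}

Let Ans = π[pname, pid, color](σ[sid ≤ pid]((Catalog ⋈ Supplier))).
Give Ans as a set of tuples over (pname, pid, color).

{(Delta, 13, green), (Delta, 13, white), (Delta, 19, green), (Delta, 19, white), (Gamma, 38, white), (Helix, 38, blue), (Helix, 40, grey)}

Natural join on sid: {(blue, 25, Helix, 34, 10), (blue, 25, Helix, 34, 38), (green, 22, Delta, 2, 13), (green, 22, Delta, 2, 19), (grey, 10, Helix, 18, 40), (white, 2, Delta, 2, 13), (white, 2, Delta, 2, 19), (white, 25, Gamma, 34, 10), (white, 25, Gamma, 34, 38)}
Filtering on sid ≤ pid leaves {(blue, 25, Helix, 34, 38), (green, 22, Delta, 2, 13), (green, 22, Delta, 2, 19), (grey, 10, Helix, 18, 40), (white, 2, Delta, 2, 13), (white, 2, Delta, 2, 19), (white, 25, Gamma, 34, 38)}.
π_{pname, pid, color} gives {(Delta, 13, green), (Delta, 13, white), (Delta, 19, green), (Delta, 19, white), (Gamma, 38, white), (Helix, 38, blue), (Helix, 40, grey)}.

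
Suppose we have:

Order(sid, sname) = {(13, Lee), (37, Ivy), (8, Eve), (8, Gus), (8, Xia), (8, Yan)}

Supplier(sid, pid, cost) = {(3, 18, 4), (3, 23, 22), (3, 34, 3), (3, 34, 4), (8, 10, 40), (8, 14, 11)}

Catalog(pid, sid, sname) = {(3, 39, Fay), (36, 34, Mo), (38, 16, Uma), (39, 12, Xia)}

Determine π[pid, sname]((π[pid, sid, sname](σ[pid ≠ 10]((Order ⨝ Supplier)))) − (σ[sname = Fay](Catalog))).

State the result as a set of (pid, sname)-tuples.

{(14, Eve), (14, Gus), (14, Xia), (14, Yan)}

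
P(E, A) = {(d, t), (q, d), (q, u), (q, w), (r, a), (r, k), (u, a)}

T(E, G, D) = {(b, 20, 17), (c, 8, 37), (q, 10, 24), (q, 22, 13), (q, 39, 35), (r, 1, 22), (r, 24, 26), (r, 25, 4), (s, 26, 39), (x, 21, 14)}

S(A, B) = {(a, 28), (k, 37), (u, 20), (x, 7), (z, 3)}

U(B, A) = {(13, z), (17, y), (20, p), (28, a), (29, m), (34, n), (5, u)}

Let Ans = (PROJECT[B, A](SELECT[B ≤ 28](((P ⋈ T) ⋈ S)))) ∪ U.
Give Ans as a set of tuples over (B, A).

Natural join on E: {(q, d, 10, 24), (q, d, 22, 13), (q, d, 39, 35), (q, u, 10, 24), (q, u, 22, 13), (q, u, 39, 35), (q, w, 10, 24), (q, w, 22, 13), (q, w, 39, 35), (r, a, 1, 22), (r, a, 24, 26), (r, a, 25, 4), (r, k, 1, 22), (r, k, 24, 26), (r, k, 25, 4)}
Natural join on A: {(q, u, 10, 24, 20), (q, u, 22, 13, 20), (q, u, 39, 35, 20), (r, a, 1, 22, 28), (r, a, 24, 26, 28), (r, a, 25, 4, 28), (r, k, 1, 22, 37), (r, k, 24, 26, 37), (r, k, 25, 4, 37)}
Apply σ_{B ≤ 28}; surviving tuples: {(q, u, 10, 24, 20), (q, u, 22, 13, 20), (q, u, 39, 35, 20), (r, a, 1, 22, 28), (r, a, 24, 26, 28), (r, a, 25, 4, 28)}
Projecting to B, A (4 duplicate(s) eliminated): {(20, u), (28, a)}
Taking the union: {(13, z), (17, y), (20, p), (20, u), (28, a), (29, m), (34, n), (5, u)}

{(13, z), (17, y), (20, p), (20, u), (28, a), (29, m), (34, n), (5, u)}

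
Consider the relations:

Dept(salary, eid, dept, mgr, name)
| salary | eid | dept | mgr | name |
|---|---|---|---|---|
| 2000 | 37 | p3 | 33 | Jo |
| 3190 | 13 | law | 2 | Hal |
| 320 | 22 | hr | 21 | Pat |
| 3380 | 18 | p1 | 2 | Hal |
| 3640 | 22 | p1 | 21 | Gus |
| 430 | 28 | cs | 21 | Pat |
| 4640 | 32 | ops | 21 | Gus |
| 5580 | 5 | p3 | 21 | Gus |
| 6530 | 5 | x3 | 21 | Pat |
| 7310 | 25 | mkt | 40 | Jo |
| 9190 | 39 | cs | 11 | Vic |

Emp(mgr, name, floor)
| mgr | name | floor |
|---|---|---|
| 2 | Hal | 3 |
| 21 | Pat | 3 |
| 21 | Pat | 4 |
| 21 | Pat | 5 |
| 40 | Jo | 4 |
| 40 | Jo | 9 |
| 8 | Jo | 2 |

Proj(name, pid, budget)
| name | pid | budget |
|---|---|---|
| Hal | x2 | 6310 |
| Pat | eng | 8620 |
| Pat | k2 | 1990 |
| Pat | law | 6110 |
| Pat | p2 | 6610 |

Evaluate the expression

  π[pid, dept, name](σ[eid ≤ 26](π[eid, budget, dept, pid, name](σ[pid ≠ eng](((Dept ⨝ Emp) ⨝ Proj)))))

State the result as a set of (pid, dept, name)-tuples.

{(k2, hr, Pat), (k2, x3, Pat), (law, hr, Pat), (law, x3, Pat), (p2, hr, Pat), (p2, x3, Pat), (x2, law, Hal), (x2, p1, Hal)}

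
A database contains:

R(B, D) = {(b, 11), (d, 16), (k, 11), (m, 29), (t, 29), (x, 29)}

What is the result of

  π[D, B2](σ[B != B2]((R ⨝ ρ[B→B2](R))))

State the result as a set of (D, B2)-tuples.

ρ[B→B2]: schema becomes (B2, D); tuples unchanged.
R ⋈ ρ[B→B2](R) (natural join on D): {(b, 11, b), (b, 11, k), (d, 16, d), (k, 11, b), (k, 11, k), (m, 29, m), (m, 29, t), (m, 29, x), (t, 29, m), (t, 29, t), (t, 29, x), (x, 29, m), (x, 29, t), (x, 29, x)}
Selection B != B2: {(b, 11, k), (k, 11, b), (m, 29, t), (m, 29, x), (t, 29, m), (t, 29, x), (x, 29, m), (x, 29, t)}
Keep only column(s) D, B2 (3 duplicate(s) eliminated): {(11, b), (11, k), (29, m), (29, t), (29, x)}

{(11, b), (11, k), (29, m), (29, t), (29, x)}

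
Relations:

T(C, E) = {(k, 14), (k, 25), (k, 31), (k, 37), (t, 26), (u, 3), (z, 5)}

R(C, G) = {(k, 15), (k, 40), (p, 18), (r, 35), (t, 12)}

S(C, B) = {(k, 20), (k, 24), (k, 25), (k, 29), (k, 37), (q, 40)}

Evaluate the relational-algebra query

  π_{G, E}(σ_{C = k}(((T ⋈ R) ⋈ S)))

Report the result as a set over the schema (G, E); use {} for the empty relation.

Joining T and R on C yields {(k, 14, 15), (k, 14, 40), (k, 25, 15), (k, 25, 40), (k, 31, 15), (k, 31, 40), (k, 37, 15), (k, 37, 40), (t, 26, 12)}.
Joining (T ⋈ R) and S on C yields {(k, 14, 15, 20), (k, 14, 15, 24), (k, 14, 15, 25), (k, 14, 15, 29), (k, 14, 15, 37), (k, 14, 40, 20), (k, 14, 40, 24), (k, 14, 40, 25), (k, 14, 40, 29), (k, 14, 40, 37), (k, 25, 15, 20), (k, 25, 15, 24), (k, 25, 15, 25), (k, 25, 15, 29), (k, 25, 15, 37), (k, 25, 40, 20), (k, 25, 40, 24), (k, 25, 40, 25), (k, 25, 40, 29), (k, 25, 40, 37), (k, 31, 15, 20), (k, 31, 15, 24), (k, 31, 15, 25), (k, 31, 15, 29), (k, 31, 15, 37), (k, 31, 40, 20), (k, 31, 40, 24), (k, 31, 40, 25), (k, 31, 40, 29), (k, 31, 40, 37), (k, 37, 15, 20), (k, 37, 15, 24), (k, 37, 15, 25), (k, 37, 15, 29), (k, 37, 15, 37), (k, 37, 40, 20), (k, 37, 40, 24), (k, 37, 40, 25), (k, 37, 40, 29), (k, 37, 40, 37)}.
σ[C = k]: keep tuples satisfying C = k → {(k, 14, 15, 20), (k, 14, 15, 24), (k, 14, 15, 25), (k, 14, 15, 29), (k, 14, 15, 37), (k, 14, 40, 20), (k, 14, 40, 24), (k, 14, 40, 25), (k, 14, 40, 29), (k, 14, 40, 37), (k, 25, 15, 20), (k, 25, 15, 24), (k, 25, 15, 25), (k, 25, 15, 29), (k, 25, 15, 37), (k, 25, 40, 20), (k, 25, 40, 24), (k, 25, 40, 25), (k, 25, 40, 29), (k, 25, 40, 37), (k, 31, 15, 20), (k, 31, 15, 24), (k, 31, 15, 25), (k, 31, 15, 29), (k, 31, 15, 37), (k, 31, 40, 20), (k, 31, 40, 24), (k, 31, 40, 25), (k, 31, 40, 29), (k, 31, 40, 37), (k, 37, 15, 20), (k, 37, 15, 24), (k, 37, 15, 25), (k, 37, 15, 29), (k, 37, 15, 37), (k, 37, 40, 20), (k, 37, 40, 24), (k, 37, 40, 25), (k, 37, 40, 29), (k, 37, 40, 37)}
π_{G, E} gives {(15, 14), (15, 25), (15, 31), (15, 37), (40, 14), (40, 25), (40, 31), (40, 37)} (32 duplicate(s) eliminated).

{(15, 14), (15, 25), (15, 31), (15, 37), (40, 14), (40, 25), (40, 31), (40, 37)}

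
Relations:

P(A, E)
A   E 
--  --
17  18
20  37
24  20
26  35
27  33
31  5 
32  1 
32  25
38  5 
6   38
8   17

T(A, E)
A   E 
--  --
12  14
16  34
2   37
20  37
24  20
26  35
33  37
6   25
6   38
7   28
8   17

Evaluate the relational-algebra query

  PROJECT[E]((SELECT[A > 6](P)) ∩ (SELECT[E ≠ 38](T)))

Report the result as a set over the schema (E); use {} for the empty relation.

{17, 20, 35, 37}

Apply σ_{A > 6}; surviving tuples: {(17, 18), (20, 37), (24, 20), (26, 35), (27, 33), (31, 5), (32, 1), (32, 25), (38, 5), (8, 17)}
Apply σ_{E ≠ 38}; surviving tuples: {(12, 14), (16, 34), (2, 37), (20, 37), (24, 20), (26, 35), (33, 37), (6, 25), (7, 28), (8, 17)}
Intersection: {(17, 18), (20, 37), (24, 20), (26, 35), (27, 33), (31, 5), (32, 1), (32, 25), (38, 5), (8, 17)} with {(12, 14), (16, 34), (2, 37), (20, 37), (24, 20), (26, 35), (33, 37), (6, 25), (7, 28), (8, 17)} → {(20, 37), (24, 20), (26, 35), (8, 17)}
Projecting to E: {17, 20, 35, 37}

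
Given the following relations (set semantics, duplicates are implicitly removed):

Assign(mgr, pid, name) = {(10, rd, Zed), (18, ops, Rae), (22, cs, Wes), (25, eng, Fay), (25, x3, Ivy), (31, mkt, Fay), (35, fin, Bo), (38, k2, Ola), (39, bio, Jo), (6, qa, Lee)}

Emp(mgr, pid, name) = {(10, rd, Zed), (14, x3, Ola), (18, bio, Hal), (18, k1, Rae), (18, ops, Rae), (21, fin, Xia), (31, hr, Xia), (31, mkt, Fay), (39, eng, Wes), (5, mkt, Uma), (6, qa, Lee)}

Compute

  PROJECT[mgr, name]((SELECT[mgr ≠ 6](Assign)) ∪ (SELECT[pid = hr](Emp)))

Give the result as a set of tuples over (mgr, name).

Filtering on mgr ≠ 6 leaves {(10, rd, Zed), (18, ops, Rae), (22, cs, Wes), (25, eng, Fay), (25, x3, Ivy), (31, mkt, Fay), (35, fin, Bo), (38, k2, Ola), (39, bio, Jo)}.
Filtering on pid = hr leaves {(31, hr, Xia)}.
Taking the union: {(10, rd, Zed), (18, ops, Rae), (22, cs, Wes), (25, eng, Fay), (25, x3, Ivy), (31, hr, Xia), (31, mkt, Fay), (35, fin, Bo), (38, k2, Ola), (39, bio, Jo)}
π[mgr, name]: project onto (mgr, name) → {(10, Zed), (18, Rae), (22, Wes), (25, Fay), (25, Ivy), (31, Fay), (31, Xia), (35, Bo), (38, Ola), (39, Jo)}

{(10, Zed), (18, Rae), (22, Wes), (25, Fay), (25, Ivy), (31, Fay), (31, Xia), (35, Bo), (38, Ola), (39, Jo)}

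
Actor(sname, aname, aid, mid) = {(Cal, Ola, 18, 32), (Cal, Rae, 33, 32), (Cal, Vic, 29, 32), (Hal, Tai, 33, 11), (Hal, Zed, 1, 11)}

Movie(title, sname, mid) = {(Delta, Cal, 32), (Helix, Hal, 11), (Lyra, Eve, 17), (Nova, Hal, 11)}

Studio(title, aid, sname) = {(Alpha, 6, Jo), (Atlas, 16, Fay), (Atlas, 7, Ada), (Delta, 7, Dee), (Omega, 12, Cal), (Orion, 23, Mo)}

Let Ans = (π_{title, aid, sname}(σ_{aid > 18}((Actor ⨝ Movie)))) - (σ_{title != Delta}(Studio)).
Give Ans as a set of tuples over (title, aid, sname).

{(Delta, 29, Cal), (Delta, 33, Cal), (Helix, 33, Hal), (Nova, 33, Hal)}

Natural join on sname, mid: {(Cal, Ola, 18, 32, Delta), (Cal, Rae, 33, 32, Delta), (Cal, Vic, 29, 32, Delta), (Hal, Tai, 33, 11, Helix), (Hal, Tai, 33, 11, Nova), (Hal, Zed, 1, 11, Helix), (Hal, Zed, 1, 11, Nova)}
Filtering on aid > 18 leaves {(Cal, Rae, 33, 32, Delta), (Cal, Vic, 29, 32, Delta), (Hal, Tai, 33, 11, Helix), (Hal, Tai, 33, 11, Nova)}.
π[title, aid, sname]: project onto (title, aid, sname) → {(Delta, 29, Cal), (Delta, 33, Cal), (Helix, 33, Hal), (Nova, 33, Hal)}
Filtering on title != Delta leaves {(Alpha, 6, Jo), (Atlas, 16, Fay), (Atlas, 7, Ada), (Omega, 12, Cal), (Orion, 23, Mo)}.
Set difference of the two operands is {(Delta, 29, Cal), (Delta, 33, Cal), (Helix, 33, Hal), (Nova, 33, Hal)}.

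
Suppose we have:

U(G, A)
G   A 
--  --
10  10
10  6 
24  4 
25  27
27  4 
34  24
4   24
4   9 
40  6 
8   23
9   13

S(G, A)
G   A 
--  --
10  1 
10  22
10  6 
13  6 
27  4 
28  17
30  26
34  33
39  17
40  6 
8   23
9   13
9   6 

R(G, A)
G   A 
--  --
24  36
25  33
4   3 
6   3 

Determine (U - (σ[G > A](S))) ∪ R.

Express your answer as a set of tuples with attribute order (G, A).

{(10, 10), (24, 36), (24, 4), (25, 27), (25, 33), (34, 24), (4, 24), (4, 3), (4, 9), (6, 3), (8, 23), (9, 13)}

Filtering on G > A leaves {(10, 1), (10, 6), (13, 6), (27, 4), (28, 17), (30, 26), (34, 33), (39, 17), (40, 6), (9, 6)}.
Set difference of the two operands is {(10, 10), (24, 4), (25, 27), (34, 24), (4, 24), (4, 9), (8, 23), (9, 13)}.
Set union of the two operands is {(10, 10), (24, 36), (24, 4), (25, 27), (25, 33), (34, 24), (4, 24), (4, 3), (4, 9), (6, 3), (8, 23), (9, 13)}.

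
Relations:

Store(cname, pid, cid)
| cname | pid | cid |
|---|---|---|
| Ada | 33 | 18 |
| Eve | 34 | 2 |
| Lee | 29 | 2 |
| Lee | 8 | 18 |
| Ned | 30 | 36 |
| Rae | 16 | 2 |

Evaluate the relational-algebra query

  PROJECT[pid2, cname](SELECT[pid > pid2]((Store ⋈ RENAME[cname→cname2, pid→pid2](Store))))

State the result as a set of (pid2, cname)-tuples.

{(16, Eve), (16, Lee), (29, Eve), (8, Ada)}

ρ[cname→cname2, pid→pid2]: schema becomes (cname2, pid2, cid); tuples unchanged.
Natural join on cid: {(Ada, 33, 18, Ada, 33), (Ada, 33, 18, Lee, 8), (Eve, 34, 2, Eve, 34), (Eve, 34, 2, Lee, 29), (Eve, 34, 2, Rae, 16), (Lee, 29, 2, Eve, 34), (Lee, 29, 2, Lee, 29), (Lee, 29, 2, Rae, 16), (Lee, 8, 18, Ada, 33), (Lee, 8, 18, Lee, 8), (Ned, 30, 36, Ned, 30), (Rae, 16, 2, Eve, 34), (Rae, 16, 2, Lee, 29), (Rae, 16, 2, Rae, 16)}
Selection pid > pid2: {(Ada, 33, 18, Lee, 8), (Eve, 34, 2, Lee, 29), (Eve, 34, 2, Rae, 16), (Lee, 29, 2, Rae, 16)}
Keep only column(s) pid2, cname: {(16, Eve), (16, Lee), (29, Eve), (8, Ada)}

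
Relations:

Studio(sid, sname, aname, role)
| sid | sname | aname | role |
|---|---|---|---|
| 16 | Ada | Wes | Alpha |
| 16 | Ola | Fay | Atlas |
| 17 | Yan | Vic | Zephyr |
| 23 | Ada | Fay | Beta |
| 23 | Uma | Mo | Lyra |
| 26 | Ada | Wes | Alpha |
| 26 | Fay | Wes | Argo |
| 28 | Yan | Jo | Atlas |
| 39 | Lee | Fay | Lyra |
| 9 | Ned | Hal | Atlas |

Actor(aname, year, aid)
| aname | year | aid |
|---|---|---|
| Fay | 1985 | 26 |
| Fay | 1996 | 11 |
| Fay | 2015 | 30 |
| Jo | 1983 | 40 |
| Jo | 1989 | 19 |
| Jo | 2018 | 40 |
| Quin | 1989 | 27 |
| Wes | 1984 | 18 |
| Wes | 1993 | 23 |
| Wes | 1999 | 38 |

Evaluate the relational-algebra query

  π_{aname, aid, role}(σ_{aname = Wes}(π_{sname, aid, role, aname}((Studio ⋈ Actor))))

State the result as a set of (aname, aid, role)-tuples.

Natural join on aname: {(16, Ada, Wes, Alpha, 1984, 18), (16, Ada, Wes, Alpha, 1993, 23), (16, Ada, Wes, Alpha, 1999, 38), (16, Ola, Fay, Atlas, 1985, 26), (16, Ola, Fay, Atlas, 1996, 11), (16, Ola, Fay, Atlas, 2015, 30), (23, Ada, Fay, Beta, 1985, 26), (23, Ada, Fay, Beta, 1996, 11), (23, Ada, Fay, Beta, 2015, 30), (26, Ada, Wes, Alpha, 1984, 18), (26, Ada, Wes, Alpha, 1993, 23), (26, Ada, Wes, Alpha, 1999, 38), (26, Fay, Wes, Argo, 1984, 18), (26, Fay, Wes, Argo, 1993, 23), (26, Fay, Wes, Argo, 1999, 38), (28, Yan, Jo, Atlas, 1983, 40), (28, Yan, Jo, Atlas, 1989, 19), (28, Yan, Jo, Atlas, 2018, 40), (39, Lee, Fay, Lyra, 1985, 26), (39, Lee, Fay, Lyra, 1996, 11), (39, Lee, Fay, Lyra, 2015, 30)}
Projecting to sname, aid, role, aname (4 duplicate(s) eliminated): {(Ada, 11, Beta, Fay), (Ada, 18, Alpha, Wes), (Ada, 23, Alpha, Wes), (Ada, 26, Beta, Fay), (Ada, 30, Beta, Fay), (Ada, 38, Alpha, Wes), (Fay, 18, Argo, Wes), (Fay, 23, Argo, Wes), (Fay, 38, Argo, Wes), (Lee, 11, Lyra, Fay), (Lee, 26, Lyra, Fay), (Lee, 30, Lyra, Fay), (Ola, 11, Atlas, Fay), (Ola, 26, Atlas, Fay), (Ola, 30, Atlas, Fay), (Yan, 19, Atlas, Jo), (Yan, 40, Atlas, Jo)}
σ[aname = Wes]: keep tuples satisfying aname = Wes → {(Ada, 18, Alpha, Wes), (Ada, 23, Alpha, Wes), (Ada, 38, Alpha, Wes), (Fay, 18, Argo, Wes), (Fay, 23, Argo, Wes), (Fay, 38, Argo, Wes)}
Projecting to aname, aid, role: {(Wes, 18, Alpha), (Wes, 18, Argo), (Wes, 23, Alpha), (Wes, 23, Argo), (Wes, 38, Alpha), (Wes, 38, Argo)}

{(Wes, 18, Alpha), (Wes, 18, Argo), (Wes, 23, Alpha), (Wes, 23, Argo), (Wes, 38, Alpha), (Wes, 38, Argo)}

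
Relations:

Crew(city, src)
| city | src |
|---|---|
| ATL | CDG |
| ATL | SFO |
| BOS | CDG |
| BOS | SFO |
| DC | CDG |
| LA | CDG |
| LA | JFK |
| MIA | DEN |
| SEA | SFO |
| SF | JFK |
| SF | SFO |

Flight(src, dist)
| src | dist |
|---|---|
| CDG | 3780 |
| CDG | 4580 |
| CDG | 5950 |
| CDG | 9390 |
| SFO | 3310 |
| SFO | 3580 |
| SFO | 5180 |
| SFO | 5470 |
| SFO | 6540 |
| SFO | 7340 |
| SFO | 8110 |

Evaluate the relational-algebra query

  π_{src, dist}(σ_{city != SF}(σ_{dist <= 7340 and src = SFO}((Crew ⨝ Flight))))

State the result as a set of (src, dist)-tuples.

Natural join on src: {(ATL, CDG, 3780), (ATL, CDG, 4580), (ATL, CDG, 5950), (ATL, CDG, 9390), (ATL, SFO, 3310), (ATL, SFO, 3580), (ATL, SFO, 5180), (ATL, SFO, 5470), (ATL, SFO, 6540), (ATL, SFO, 7340), (ATL, SFO, 8110), (BOS, CDG, 3780), (BOS, CDG, 4580), (BOS, CDG, 5950), (BOS, CDG, 9390), (BOS, SFO, 3310), (BOS, SFO, 3580), (BOS, SFO, 5180), (BOS, SFO, 5470), (BOS, SFO, 6540), (BOS, SFO, 7340), (BOS, SFO, 8110), (DC, CDG, 3780), (DC, CDG, 4580), (DC, CDG, 5950), (DC, CDG, 9390), (LA, CDG, 3780), (LA, CDG, 4580), (LA, CDG, 5950), (LA, CDG, 9390), (SEA, SFO, 3310), (SEA, SFO, 3580), (SEA, SFO, 5180), (SEA, SFO, 5470), (SEA, SFO, 6540), (SEA, SFO, 7340), (SEA, SFO, 8110), (SF, SFO, 3310), (SF, SFO, 3580), (SF, SFO, 5180), (SF, SFO, 5470), (SF, SFO, 6540), (SF, SFO, 7340), (SF, SFO, 8110)}
Apply σ_{dist <= 7340 and src = SFO}; surviving tuples: {(ATL, SFO, 3310), (ATL, SFO, 3580), (ATL, SFO, 5180), (ATL, SFO, 5470), (ATL, SFO, 6540), (ATL, SFO, 7340), (BOS, SFO, 3310), (BOS, SFO, 3580), (BOS, SFO, 5180), (BOS, SFO, 5470), (BOS, SFO, 6540), (BOS, SFO, 7340), (SEA, SFO, 3310), (SEA, SFO, 3580), (SEA, SFO, 5180), (SEA, SFO, 5470), (SEA, SFO, 6540), (SEA, SFO, 7340), (SF, SFO, 3310), (SF, SFO, 3580), (SF, SFO, 5180), (SF, SFO, 5470), (SF, SFO, 6540), (SF, SFO, 7340)}
Apply σ_{city != SF}; surviving tuples: {(ATL, SFO, 3310), (ATL, SFO, 3580), (ATL, SFO, 5180), (ATL, SFO, 5470), (ATL, SFO, 6540), (ATL, SFO, 7340), (BOS, SFO, 3310), (BOS, SFO, 3580), (BOS, SFO, 5180), (BOS, SFO, 5470), (BOS, SFO, 6540), (BOS, SFO, 7340), (SEA, SFO, 3310), (SEA, SFO, 3580), (SEA, SFO, 5180), (SEA, SFO, 5470), (SEA, SFO, 6540), (SEA, SFO, 7340)}
π_{src, dist} gives {(SFO, 3310), (SFO, 3580), (SFO, 5180), (SFO, 5470), (SFO, 6540), (SFO, 7340)} (12 duplicate(s) eliminated).

{(SFO, 3310), (SFO, 3580), (SFO, 5180), (SFO, 5470), (SFO, 6540), (SFO, 7340)}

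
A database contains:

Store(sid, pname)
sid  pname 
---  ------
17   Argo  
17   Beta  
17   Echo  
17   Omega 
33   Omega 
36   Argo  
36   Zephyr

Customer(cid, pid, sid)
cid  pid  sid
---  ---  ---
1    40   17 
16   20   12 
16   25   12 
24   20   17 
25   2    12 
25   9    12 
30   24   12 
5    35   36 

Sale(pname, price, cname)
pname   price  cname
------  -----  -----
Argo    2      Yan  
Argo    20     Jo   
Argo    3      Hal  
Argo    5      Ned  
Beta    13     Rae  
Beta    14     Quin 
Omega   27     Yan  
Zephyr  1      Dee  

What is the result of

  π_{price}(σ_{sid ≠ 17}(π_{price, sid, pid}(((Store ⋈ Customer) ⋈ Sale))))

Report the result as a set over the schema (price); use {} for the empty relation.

Store ⋈ Customer (natural join on sid): {(17, Argo, 1, 40), (17, Argo, 24, 20), (17, Beta, 1, 40), (17, Beta, 24, 20), (17, Echo, 1, 40), (17, Echo, 24, 20), (17, Omega, 1, 40), (17, Omega, 24, 20), (36, Argo, 5, 35), (36, Zephyr, 5, 35)}
(Store ⋈ Customer) ⋈ Sale (natural join on pname): {(17, Argo, 1, 40, 2, Yan), (17, Argo, 1, 40, 20, Jo), (17, Argo, 1, 40, 3, Hal), (17, Argo, 1, 40, 5, Ned), (17, Argo, 24, 20, 2, Yan), (17, Argo, 24, 20, 20, Jo), (17, Argo, 24, 20, 3, Hal), (17, Argo, 24, 20, 5, Ned), (17, Beta, 1, 40, 13, Rae), (17, Beta, 1, 40, 14, Quin), (17, Beta, 24, 20, 13, Rae), (17, Beta, 24, 20, 14, Quin), (17, Omega, 1, 40, 27, Yan), (17, Omega, 24, 20, 27, Yan), (36, Argo, 5, 35, 2, Yan), (36, Argo, 5, 35, 20, Jo), (36, Argo, 5, 35, 3, Hal), (36, Argo, 5, 35, 5, Ned), (36, Zephyr, 5, 35, 1, Dee)}
Keep only column(s) price, sid, pid: {(1, 36, 35), (13, 17, 20), (13, 17, 40), (14, 17, 20), (14, 17, 40), (2, 17, 20), (2, 17, 40), (2, 36, 35), (20, 17, 20), (20, 17, 40), (20, 36, 35), (27, 17, 20), (27, 17, 40), (3, 17, 20), (3, 17, 40), (3, 36, 35), (5, 17, 20), (5, 17, 40), (5, 36, 35)}
Apply σ_{sid ≠ 17}; surviving tuples: {(1, 36, 35), (2, 36, 35), (20, 36, 35), (3, 36, 35), (5, 36, 35)}
Keep only column(s) price: {1, 2, 20, 3, 5}

{1, 2, 20, 3, 5}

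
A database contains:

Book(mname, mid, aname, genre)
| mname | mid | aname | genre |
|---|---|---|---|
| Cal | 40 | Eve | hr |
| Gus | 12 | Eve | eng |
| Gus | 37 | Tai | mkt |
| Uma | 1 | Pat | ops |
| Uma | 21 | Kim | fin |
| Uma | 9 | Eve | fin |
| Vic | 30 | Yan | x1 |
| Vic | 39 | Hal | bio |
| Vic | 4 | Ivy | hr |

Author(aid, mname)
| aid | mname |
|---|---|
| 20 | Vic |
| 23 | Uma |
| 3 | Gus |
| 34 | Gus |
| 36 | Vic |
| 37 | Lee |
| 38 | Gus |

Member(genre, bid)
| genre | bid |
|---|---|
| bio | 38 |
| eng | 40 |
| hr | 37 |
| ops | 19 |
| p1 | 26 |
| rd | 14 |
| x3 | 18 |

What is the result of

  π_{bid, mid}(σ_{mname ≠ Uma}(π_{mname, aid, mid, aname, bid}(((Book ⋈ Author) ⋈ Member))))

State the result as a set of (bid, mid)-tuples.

{(37, 4), (38, 39), (40, 12)}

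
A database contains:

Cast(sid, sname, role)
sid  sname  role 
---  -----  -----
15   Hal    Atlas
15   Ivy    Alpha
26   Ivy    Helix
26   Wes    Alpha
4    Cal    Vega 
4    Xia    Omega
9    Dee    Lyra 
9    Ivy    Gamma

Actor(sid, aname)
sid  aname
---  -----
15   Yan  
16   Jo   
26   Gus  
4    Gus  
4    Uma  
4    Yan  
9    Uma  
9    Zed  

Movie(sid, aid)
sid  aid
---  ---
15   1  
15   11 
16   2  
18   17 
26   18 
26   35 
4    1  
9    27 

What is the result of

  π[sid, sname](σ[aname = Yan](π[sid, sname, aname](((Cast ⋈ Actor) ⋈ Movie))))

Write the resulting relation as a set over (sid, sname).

{(15, Hal), (15, Ivy), (4, Cal), (4, Xia)}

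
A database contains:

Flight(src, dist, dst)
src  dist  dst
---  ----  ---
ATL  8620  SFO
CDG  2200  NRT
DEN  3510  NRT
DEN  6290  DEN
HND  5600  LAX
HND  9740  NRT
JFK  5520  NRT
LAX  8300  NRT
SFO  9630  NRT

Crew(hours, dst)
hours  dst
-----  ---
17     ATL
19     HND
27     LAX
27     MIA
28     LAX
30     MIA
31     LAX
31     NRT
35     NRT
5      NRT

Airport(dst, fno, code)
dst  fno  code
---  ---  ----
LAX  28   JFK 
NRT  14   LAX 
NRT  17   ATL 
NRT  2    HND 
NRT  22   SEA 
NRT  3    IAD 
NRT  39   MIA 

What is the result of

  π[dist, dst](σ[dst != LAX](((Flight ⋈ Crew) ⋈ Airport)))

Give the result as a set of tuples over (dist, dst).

{(2200, NRT), (3510, NRT), (5520, NRT), (8300, NRT), (9630, NRT), (9740, NRT)}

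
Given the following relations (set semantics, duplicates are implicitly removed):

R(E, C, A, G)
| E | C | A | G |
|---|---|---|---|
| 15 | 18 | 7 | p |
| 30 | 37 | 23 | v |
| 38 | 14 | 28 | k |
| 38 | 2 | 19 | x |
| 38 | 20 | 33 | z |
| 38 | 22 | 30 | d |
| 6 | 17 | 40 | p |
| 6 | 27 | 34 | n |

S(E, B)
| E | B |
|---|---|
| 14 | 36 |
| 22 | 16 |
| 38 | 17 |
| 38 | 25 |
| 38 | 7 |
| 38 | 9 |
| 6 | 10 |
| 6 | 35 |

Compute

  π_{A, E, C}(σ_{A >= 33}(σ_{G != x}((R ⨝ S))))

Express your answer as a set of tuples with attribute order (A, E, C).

Joining R and S on E yields {(38, 14, 28, k, 17), (38, 14, 28, k, 25), (38, 14, 28, k, 7), (38, 14, 28, k, 9), (38, 2, 19, x, 17), (38, 2, 19, x, 25), (38, 2, 19, x, 7), (38, 2, 19, x, 9), (38, 20, 33, z, 17), (38, 20, 33, z, 25), (38, 20, 33, z, 7), (38, 20, 33, z, 9), (38, 22, 30, d, 17), (38, 22, 30, d, 25), (38, 22, 30, d, 7), (38, 22, 30, d, 9), (6, 17, 40, p, 10), (6, 17, 40, p, 35), (6, 27, 34, n, 10), (6, 27, 34, n, 35)}.
Filtering on G != x leaves {(38, 14, 28, k, 17), (38, 14, 28, k, 25), (38, 14, 28, k, 7), (38, 14, 28, k, 9), (38, 20, 33, z, 17), (38, 20, 33, z, 25), (38, 20, 33, z, 7), (38, 20, 33, z, 9), (38, 22, 30, d, 17), (38, 22, 30, d, 25), (38, 22, 30, d, 7), (38, 22, 30, d, 9), (6, 17, 40, p, 10), (6, 17, 40, p, 35), (6, 27, 34, n, 10), (6, 27, 34, n, 35)}.
Filtering on A >= 33 leaves {(38, 20, 33, z, 17), (38, 20, 33, z, 25), (38, 20, 33, z, 7), (38, 20, 33, z, 9), (6, 17, 40, p, 10), (6, 17, 40, p, 35), (6, 27, 34, n, 10), (6, 27, 34, n, 35)}.
π_{A, E, C} gives {(33, 38, 20), (34, 6, 27), (40, 6, 17)} (5 duplicate(s) eliminated).

{(33, 38, 20), (34, 6, 27), (40, 6, 17)}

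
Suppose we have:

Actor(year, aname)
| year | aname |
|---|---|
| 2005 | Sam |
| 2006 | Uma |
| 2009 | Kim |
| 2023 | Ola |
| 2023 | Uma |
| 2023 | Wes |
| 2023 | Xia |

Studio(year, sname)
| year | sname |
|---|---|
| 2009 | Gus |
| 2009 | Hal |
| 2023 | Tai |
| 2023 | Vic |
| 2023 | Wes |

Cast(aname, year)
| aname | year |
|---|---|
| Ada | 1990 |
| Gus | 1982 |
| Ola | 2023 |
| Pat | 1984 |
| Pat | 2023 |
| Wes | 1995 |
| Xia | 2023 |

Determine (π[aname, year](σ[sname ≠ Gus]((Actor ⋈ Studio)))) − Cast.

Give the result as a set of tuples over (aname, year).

{(Kim, 2009), (Uma, 2023), (Wes, 2023)}

Actor ⋈ Studio (natural join on year): {(2009, Kim, Gus), (2009, Kim, Hal), (2023, Ola, Tai), (2023, Ola, Vic), (2023, Ola, Wes), (2023, Uma, Tai), (2023, Uma, Vic), (2023, Uma, Wes), (2023, Wes, Tai), (2023, Wes, Vic), (2023, Wes, Wes), (2023, Xia, Tai), (2023, Xia, Vic), (2023, Xia, Wes)}
σ[sname ≠ Gus]: keep tuples satisfying sname ≠ Gus → {(2009, Kim, Hal), (2023, Ola, Tai), (2023, Ola, Vic), (2023, Ola, Wes), (2023, Uma, Tai), (2023, Uma, Vic), (2023, Uma, Wes), (2023, Wes, Tai), (2023, Wes, Vic), (2023, Wes, Wes), (2023, Xia, Tai), (2023, Xia, Vic), (2023, Xia, Wes)}
π[aname, year]: project onto (aname, year) (8 duplicate(s) eliminated) → {(Kim, 2009), (Ola, 2023), (Uma, 2023), (Wes, 2023), (Xia, 2023)}
Taking the difference: {(Kim, 2009), (Uma, 2023), (Wes, 2023)}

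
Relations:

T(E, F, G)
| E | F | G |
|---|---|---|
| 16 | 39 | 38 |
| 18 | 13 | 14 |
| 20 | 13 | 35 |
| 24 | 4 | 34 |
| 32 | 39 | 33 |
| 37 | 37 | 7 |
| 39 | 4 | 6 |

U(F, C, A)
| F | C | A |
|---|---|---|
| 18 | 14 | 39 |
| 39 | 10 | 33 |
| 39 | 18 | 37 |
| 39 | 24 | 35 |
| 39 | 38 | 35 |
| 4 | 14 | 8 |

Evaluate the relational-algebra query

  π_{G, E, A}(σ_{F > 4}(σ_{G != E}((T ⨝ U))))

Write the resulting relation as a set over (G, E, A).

{(33, 32, 33), (33, 32, 35), (33, 32, 37), (38, 16, 33), (38, 16, 35), (38, 16, 37)}

Natural join on F: {(16, 39, 38, 10, 33), (16, 39, 38, 18, 37), (16, 39, 38, 24, 35), (16, 39, 38, 38, 35), (24, 4, 34, 14, 8), (32, 39, 33, 10, 33), (32, 39, 33, 18, 37), (32, 39, 33, 24, 35), (32, 39, 33, 38, 35), (39, 4, 6, 14, 8)}
Filtering on G != E leaves {(16, 39, 38, 10, 33), (16, 39, 38, 18, 37), (16, 39, 38, 24, 35), (16, 39, 38, 38, 35), (24, 4, 34, 14, 8), (32, 39, 33, 10, 33), (32, 39, 33, 18, 37), (32, 39, 33, 24, 35), (32, 39, 33, 38, 35), (39, 4, 6, 14, 8)}.
Filtering on F > 4 leaves {(16, 39, 38, 10, 33), (16, 39, 38, 18, 37), (16, 39, 38, 24, 35), (16, 39, 38, 38, 35), (32, 39, 33, 10, 33), (32, 39, 33, 18, 37), (32, 39, 33, 24, 35), (32, 39, 33, 38, 35)}.
π_{G, E, A} gives {(33, 32, 33), (33, 32, 35), (33, 32, 37), (38, 16, 33), (38, 16, 35), (38, 16, 37)} (2 duplicate(s) eliminated).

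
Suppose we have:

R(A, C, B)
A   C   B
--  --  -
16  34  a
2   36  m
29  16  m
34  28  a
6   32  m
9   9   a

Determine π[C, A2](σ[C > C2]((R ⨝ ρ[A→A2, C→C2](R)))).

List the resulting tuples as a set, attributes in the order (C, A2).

ρ[A→A2, C→C2]: schema becomes (A2, C2, B); tuples unchanged.
R ⋈ ρ[A→A2, C→C2](R) (natural join on B): {(16, 34, a, 16, 34), (16, 34, a, 34, 28), (16, 34, a, 9, 9), (2, 36, m, 2, 36), (2, 36, m, 29, 16), (2, 36, m, 6, 32), (29, 16, m, 2, 36), (29, 16, m, 29, 16), (29, 16, m, 6, 32), (34, 28, a, 16, 34), (34, 28, a, 34, 28), (34, 28, a, 9, 9), (6, 32, m, 2, 36), (6, 32, m, 29, 16), (6, 32, m, 6, 32), (9, 9, a, 16, 34), (9, 9, a, 34, 28), (9, 9, a, 9, 9)}
Apply σ_{C > C2}; surviving tuples: {(16, 34, a, 34, 28), (16, 34, a, 9, 9), (2, 36, m, 29, 16), (2, 36, m, 6, 32), (34, 28, a, 9, 9), (6, 32, m, 29, 16)}
Projecting to C, A2: {(28, 9), (32, 29), (34, 34), (34, 9), (36, 29), (36, 6)}

{(28, 9), (32, 29), (34, 34), (34, 9), (36, 29), (36, 6)}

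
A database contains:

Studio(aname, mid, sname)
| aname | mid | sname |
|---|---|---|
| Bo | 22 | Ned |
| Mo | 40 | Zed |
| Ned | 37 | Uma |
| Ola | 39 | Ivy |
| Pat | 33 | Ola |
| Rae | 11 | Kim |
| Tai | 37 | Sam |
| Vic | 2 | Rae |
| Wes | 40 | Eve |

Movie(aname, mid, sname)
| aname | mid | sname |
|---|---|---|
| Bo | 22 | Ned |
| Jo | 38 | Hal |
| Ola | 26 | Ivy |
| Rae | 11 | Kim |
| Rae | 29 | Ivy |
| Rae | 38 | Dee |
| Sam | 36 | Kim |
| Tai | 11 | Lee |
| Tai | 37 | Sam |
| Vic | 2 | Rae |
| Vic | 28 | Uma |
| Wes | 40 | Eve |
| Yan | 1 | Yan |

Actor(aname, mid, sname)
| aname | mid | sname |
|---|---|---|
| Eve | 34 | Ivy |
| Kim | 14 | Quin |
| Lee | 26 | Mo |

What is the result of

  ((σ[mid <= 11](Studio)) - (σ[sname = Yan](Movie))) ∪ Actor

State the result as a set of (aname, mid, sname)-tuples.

{(Eve, 34, Ivy), (Kim, 14, Quin), (Lee, 26, Mo), (Rae, 11, Kim), (Vic, 2, Rae)}

Filtering on mid <= 11 leaves {(Rae, 11, Kim), (Vic, 2, Rae)}.
Filtering on sname = Yan leaves {(Yan, 1, Yan)}.
Difference: {(Rae, 11, Kim), (Vic, 2, Rae)} with {(Yan, 1, Yan)} → {(Rae, 11, Kim), (Vic, 2, Rae)}
Union: {(Rae, 11, Kim), (Vic, 2, Rae)} with {(Eve, 34, Ivy), (Kim, 14, Quin), (Lee, 26, Mo)} → {(Eve, 34, Ivy), (Kim, 14, Quin), (Lee, 26, Mo), (Rae, 11, Kim), (Vic, 2, Rae)}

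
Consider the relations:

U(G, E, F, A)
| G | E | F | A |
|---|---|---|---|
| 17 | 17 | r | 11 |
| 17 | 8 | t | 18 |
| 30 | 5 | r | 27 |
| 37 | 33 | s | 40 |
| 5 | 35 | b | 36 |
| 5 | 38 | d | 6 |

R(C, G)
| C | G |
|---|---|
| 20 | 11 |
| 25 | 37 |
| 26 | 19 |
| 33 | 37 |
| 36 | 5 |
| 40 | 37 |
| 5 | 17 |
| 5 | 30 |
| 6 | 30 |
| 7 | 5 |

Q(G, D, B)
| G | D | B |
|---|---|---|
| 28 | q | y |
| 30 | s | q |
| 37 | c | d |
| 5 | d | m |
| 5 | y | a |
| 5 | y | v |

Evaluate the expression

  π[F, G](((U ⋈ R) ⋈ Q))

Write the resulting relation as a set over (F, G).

{(b, 5), (d, 5), (r, 30), (s, 37)}

U ⋈ R (natural join on G): {(17, 17, r, 11, 5), (17, 8, t, 18, 5), (30, 5, r, 27, 5), (30, 5, r, 27, 6), (37, 33, s, 40, 25), (37, 33, s, 40, 33), (37, 33, s, 40, 40), (5, 35, b, 36, 36), (5, 35, b, 36, 7), (5, 38, d, 6, 36), (5, 38, d, 6, 7)}
(U ⋈ R) ⋈ Q (natural join on G): {(30, 5, r, 27, 5, s, q), (30, 5, r, 27, 6, s, q), (37, 33, s, 40, 25, c, d), (37, 33, s, 40, 33, c, d), (37, 33, s, 40, 40, c, d), (5, 35, b, 36, 36, d, m), (5, 35, b, 36, 36, y, a), (5, 35, b, 36, 36, y, v), (5, 35, b, 36, 7, d, m), (5, 35, b, 36, 7, y, a), (5, 35, b, 36, 7, y, v), (5, 38, d, 6, 36, d, m), (5, 38, d, 6, 36, y, a), (5, 38, d, 6, 36, y, v), (5, 38, d, 6, 7, d, m), (5, 38, d, 6, 7, y, a), (5, 38, d, 6, 7, y, v)}
π_{F, G} gives {(b, 5), (d, 5), (r, 30), (s, 37)} (13 duplicate(s) eliminated).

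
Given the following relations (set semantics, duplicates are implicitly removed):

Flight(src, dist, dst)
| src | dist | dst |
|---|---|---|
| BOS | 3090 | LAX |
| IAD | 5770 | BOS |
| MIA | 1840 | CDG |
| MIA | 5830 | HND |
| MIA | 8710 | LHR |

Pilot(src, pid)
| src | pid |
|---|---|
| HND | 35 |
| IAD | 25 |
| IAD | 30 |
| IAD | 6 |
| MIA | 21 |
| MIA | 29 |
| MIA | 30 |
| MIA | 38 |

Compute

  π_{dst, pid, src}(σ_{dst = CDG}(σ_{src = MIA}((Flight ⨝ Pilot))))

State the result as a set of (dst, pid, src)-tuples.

{(CDG, 21, MIA), (CDG, 29, MIA), (CDG, 30, MIA), (CDG, 38, MIA)}

Joining Flight and Pilot on src yields {(IAD, 5770, BOS, 25), (IAD, 5770, BOS, 30), (IAD, 5770, BOS, 6), (MIA, 1840, CDG, 21), (MIA, 1840, CDG, 29), (MIA, 1840, CDG, 30), (MIA, 1840, CDG, 38), (MIA, 5830, HND, 21), (MIA, 5830, HND, 29), (MIA, 5830, HND, 30), (MIA, 5830, HND, 38), (MIA, 8710, LHR, 21), (MIA, 8710, LHR, 29), (MIA, 8710, LHR, 30), (MIA, 8710, LHR, 38)}.
Selection src = MIA: {(MIA, 1840, CDG, 21), (MIA, 1840, CDG, 29), (MIA, 1840, CDG, 30), (MIA, 1840, CDG, 38), (MIA, 5830, HND, 21), (MIA, 5830, HND, 29), (MIA, 5830, HND, 30), (MIA, 5830, HND, 38), (MIA, 8710, LHR, 21), (MIA, 8710, LHR, 29), (MIA, 8710, LHR, 30), (MIA, 8710, LHR, 38)}
Selection dst = CDG: {(MIA, 1840, CDG, 21), (MIA, 1840, CDG, 29), (MIA, 1840, CDG, 30), (MIA, 1840, CDG, 38)}
π_{dst, pid, src} gives {(CDG, 21, MIA), (CDG, 29, MIA), (CDG, 30, MIA), (CDG, 38, MIA)}.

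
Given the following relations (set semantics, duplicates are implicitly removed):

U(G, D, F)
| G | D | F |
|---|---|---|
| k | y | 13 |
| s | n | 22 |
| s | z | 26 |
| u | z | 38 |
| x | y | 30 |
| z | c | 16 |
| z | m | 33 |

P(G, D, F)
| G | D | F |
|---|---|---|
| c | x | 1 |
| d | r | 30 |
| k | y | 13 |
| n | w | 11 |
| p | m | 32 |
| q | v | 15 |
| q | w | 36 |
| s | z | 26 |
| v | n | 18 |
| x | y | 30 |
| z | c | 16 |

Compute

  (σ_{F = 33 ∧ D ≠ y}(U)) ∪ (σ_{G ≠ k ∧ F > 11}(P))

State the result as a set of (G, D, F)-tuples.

Filtering on F = 33 ∧ D ≠ y leaves {(z, m, 33)}.
Filtering on G ≠ k ∧ F > 11 leaves {(d, r, 30), (p, m, 32), (q, v, 15), (q, w, 36), (s, z, 26), (v, n, 18), (x, y, 30), (z, c, 16)}.
Set union of the two operands is {(d, r, 30), (p, m, 32), (q, v, 15), (q, w, 36), (s, z, 26), (v, n, 18), (x, y, 30), (z, c, 16), (z, m, 33)}.

{(d, r, 30), (p, m, 32), (q, v, 15), (q, w, 36), (s, z, 26), (v, n, 18), (x, y, 30), (z, c, 16), (z, m, 33)}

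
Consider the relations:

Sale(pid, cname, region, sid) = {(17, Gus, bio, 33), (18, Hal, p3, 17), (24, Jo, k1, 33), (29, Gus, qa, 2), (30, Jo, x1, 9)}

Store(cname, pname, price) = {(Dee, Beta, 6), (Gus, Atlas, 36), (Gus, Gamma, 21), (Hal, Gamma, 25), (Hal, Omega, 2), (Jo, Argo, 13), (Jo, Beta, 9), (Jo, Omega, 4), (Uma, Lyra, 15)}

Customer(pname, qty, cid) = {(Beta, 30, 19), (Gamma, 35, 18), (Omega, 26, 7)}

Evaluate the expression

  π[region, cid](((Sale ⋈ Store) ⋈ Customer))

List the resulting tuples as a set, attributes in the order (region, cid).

{(bio, 18), (k1, 19), (k1, 7), (p3, 18), (p3, 7), (qa, 18), (x1, 19), (x1, 7)}

Natural join on cname: {(17, Gus, bio, 33, Atlas, 36), (17, Gus, bio, 33, Gamma, 21), (18, Hal, p3, 17, Gamma, 25), (18, Hal, p3, 17, Omega, 2), (24, Jo, k1, 33, Argo, 13), (24, Jo, k1, 33, Beta, 9), (24, Jo, k1, 33, Omega, 4), (29, Gus, qa, 2, Atlas, 36), (29, Gus, qa, 2, Gamma, 21), (30, Jo, x1, 9, Argo, 13), (30, Jo, x1, 9, Beta, 9), (30, Jo, x1, 9, Omega, 4)}
Natural join on pname: {(17, Gus, bio, 33, Gamma, 21, 35, 18), (18, Hal, p3, 17, Gamma, 25, 35, 18), (18, Hal, p3, 17, Omega, 2, 26, 7), (24, Jo, k1, 33, Beta, 9, 30, 19), (24, Jo, k1, 33, Omega, 4, 26, 7), (29, Gus, qa, 2, Gamma, 21, 35, 18), (30, Jo, x1, 9, Beta, 9, 30, 19), (30, Jo, x1, 9, Omega, 4, 26, 7)}
Projecting to region, cid: {(bio, 18), (k1, 19), (k1, 7), (p3, 18), (p3, 7), (qa, 18), (x1, 19), (x1, 7)}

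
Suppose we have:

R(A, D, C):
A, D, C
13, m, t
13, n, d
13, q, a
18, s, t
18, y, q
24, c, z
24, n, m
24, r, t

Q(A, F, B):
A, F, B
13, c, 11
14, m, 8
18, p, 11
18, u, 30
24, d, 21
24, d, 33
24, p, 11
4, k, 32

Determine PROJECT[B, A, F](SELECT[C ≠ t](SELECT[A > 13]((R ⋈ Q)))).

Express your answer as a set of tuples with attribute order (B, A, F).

{(11, 18, p), (11, 24, p), (21, 24, d), (30, 18, u), (33, 24, d)}

R ⋈ Q (natural join on A): {(13, m, t, c, 11), (13, n, d, c, 11), (13, q, a, c, 11), (18, s, t, p, 11), (18, s, t, u, 30), (18, y, q, p, 11), (18, y, q, u, 30), (24, c, z, d, 21), (24, c, z, d, 33), (24, c, z, p, 11), (24, n, m, d, 21), (24, n, m, d, 33), (24, n, m, p, 11), (24, r, t, d, 21), (24, r, t, d, 33), (24, r, t, p, 11)}
σ[A > 13]: keep tuples satisfying A > 13 → {(18, s, t, p, 11), (18, s, t, u, 30), (18, y, q, p, 11), (18, y, q, u, 30), (24, c, z, d, 21), (24, c, z, d, 33), (24, c, z, p, 11), (24, n, m, d, 21), (24, n, m, d, 33), (24, n, m, p, 11), (24, r, t, d, 21), (24, r, t, d, 33), (24, r, t, p, 11)}
σ[C ≠ t]: keep tuples satisfying C ≠ t → {(18, y, q, p, 11), (18, y, q, u, 30), (24, c, z, d, 21), (24, c, z, d, 33), (24, c, z, p, 11), (24, n, m, d, 21), (24, n, m, d, 33), (24, n, m, p, 11)}
Projecting to B, A, F (3 duplicate(s) eliminated): {(11, 18, p), (11, 24, p), (21, 24, d), (30, 18, u), (33, 24, d)}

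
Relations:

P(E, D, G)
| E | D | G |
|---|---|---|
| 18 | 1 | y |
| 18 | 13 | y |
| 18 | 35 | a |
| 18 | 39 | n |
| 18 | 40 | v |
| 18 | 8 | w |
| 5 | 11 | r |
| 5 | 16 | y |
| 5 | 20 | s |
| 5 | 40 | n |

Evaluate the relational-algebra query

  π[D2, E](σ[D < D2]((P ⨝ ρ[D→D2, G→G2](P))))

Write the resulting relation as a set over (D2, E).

{(13, 18), (16, 5), (20, 5), (35, 18), (39, 18), (40, 18), (40, 5), (8, 18)}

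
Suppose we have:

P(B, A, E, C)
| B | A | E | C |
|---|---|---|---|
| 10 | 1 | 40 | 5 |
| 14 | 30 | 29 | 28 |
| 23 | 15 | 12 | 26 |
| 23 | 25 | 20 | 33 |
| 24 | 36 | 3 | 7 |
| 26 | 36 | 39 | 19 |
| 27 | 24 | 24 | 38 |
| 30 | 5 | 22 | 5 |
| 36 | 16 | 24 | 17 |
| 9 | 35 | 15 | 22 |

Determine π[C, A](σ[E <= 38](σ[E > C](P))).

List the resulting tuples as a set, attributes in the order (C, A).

Filtering on E > C leaves {(10, 1, 40, 5), (14, 30, 29, 28), (26, 36, 39, 19), (30, 5, 22, 5), (36, 16, 24, 17)}.
Filtering on E <= 38 leaves {(14, 30, 29, 28), (30, 5, 22, 5), (36, 16, 24, 17)}.
Projecting to C, A: {(17, 16), (28, 30), (5, 5)}

{(17, 16), (28, 30), (5, 5)}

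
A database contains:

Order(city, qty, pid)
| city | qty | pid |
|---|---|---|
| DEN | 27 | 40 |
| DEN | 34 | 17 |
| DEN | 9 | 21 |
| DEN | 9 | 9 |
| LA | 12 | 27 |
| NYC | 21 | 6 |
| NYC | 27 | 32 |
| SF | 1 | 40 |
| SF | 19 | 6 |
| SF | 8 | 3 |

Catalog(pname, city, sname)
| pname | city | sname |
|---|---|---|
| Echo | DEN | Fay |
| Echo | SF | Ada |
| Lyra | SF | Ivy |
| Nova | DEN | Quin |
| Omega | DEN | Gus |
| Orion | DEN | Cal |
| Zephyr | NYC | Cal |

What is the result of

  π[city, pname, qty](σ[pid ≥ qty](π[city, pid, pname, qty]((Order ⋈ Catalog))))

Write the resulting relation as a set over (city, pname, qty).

{(DEN, Echo, 27), (DEN, Echo, 9), (DEN, Nova, 27), (DEN, Nova, 9), (DEN, Omega, 27), (DEN, Omega, 9), (DEN, Orion, 27), (DEN, Orion, 9), (NYC, Zephyr, 27), (SF, Echo, 1), (SF, Lyra, 1)}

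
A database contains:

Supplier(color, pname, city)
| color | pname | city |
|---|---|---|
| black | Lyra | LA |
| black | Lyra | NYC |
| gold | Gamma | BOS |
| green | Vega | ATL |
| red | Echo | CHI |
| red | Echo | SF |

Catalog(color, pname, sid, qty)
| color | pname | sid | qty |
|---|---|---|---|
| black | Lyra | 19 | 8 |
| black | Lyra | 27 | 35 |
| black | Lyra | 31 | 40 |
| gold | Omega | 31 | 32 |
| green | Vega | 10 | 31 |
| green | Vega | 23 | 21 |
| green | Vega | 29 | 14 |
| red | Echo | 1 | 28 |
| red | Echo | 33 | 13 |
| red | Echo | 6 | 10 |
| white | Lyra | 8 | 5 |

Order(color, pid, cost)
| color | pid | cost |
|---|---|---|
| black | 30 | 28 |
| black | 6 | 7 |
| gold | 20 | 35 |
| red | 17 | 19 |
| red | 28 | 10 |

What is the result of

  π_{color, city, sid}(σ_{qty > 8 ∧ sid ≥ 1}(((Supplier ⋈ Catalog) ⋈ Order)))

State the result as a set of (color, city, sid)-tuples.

{(black, LA, 27), (black, LA, 31), (black, NYC, 27), (black, NYC, 31), (red, CHI, 1), (red, CHI, 33), (red, CHI, 6), (red, SF, 1), (red, SF, 33), (red, SF, 6)}

Joining Supplier and Catalog on color, pname yields {(black, Lyra, LA, 19, 8), (black, Lyra, LA, 27, 35), (black, Lyra, LA, 31, 40), (black, Lyra, NYC, 19, 8), (black, Lyra, NYC, 27, 35), (black, Lyra, NYC, 31, 40), (green, Vega, ATL, 10, 31), (green, Vega, ATL, 23, 21), (green, Vega, ATL, 29, 14), (red, Echo, CHI, 1, 28), (red, Echo, CHI, 33, 13), (red, Echo, CHI, 6, 10), (red, Echo, SF, 1, 28), (red, Echo, SF, 33, 13), (red, Echo, SF, 6, 10)}.
Joining (Supplier ⋈ Catalog) and Order on color yields {(black, Lyra, LA, 19, 8, 30, 28), (black, Lyra, LA, 19, 8, 6, 7), (black, Lyra, LA, 27, 35, 30, 28), (black, Lyra, LA, 27, 35, 6, 7), (black, Lyra, LA, 31, 40, 30, 28), (black, Lyra, LA, 31, 40, 6, 7), (black, Lyra, NYC, 19, 8, 30, 28), (black, Lyra, NYC, 19, 8, 6, 7), (black, Lyra, NYC, 27, 35, 30, 28), (black, Lyra, NYC, 27, 35, 6, 7), (black, Lyra, NYC, 31, 40, 30, 28), (black, Lyra, NYC, 31, 40, 6, 7), (red, Echo, CHI, 1, 28, 17, 19), (red, Echo, CHI, 1, 28, 28, 10), (red, Echo, CHI, 33, 13, 17, 19), (red, Echo, CHI, 33, 13, 28, 10), (red, Echo, CHI, 6, 10, 17, 19), (red, Echo, CHI, 6, 10, 28, 10), (red, Echo, SF, 1, 28, 17, 19), (red, Echo, SF, 1, 28, 28, 10), (red, Echo, SF, 33, 13, 17, 19), (red, Echo, SF, 33, 13, 28, 10), (red, Echo, SF, 6, 10, 17, 19), (red, Echo, SF, 6, 10, 28, 10)}.
Apply σ_{qty > 8 ∧ sid ≥ 1}; surviving tuples: {(black, Lyra, LA, 27, 35, 30, 28), (black, Lyra, LA, 27, 35, 6, 7), (black, Lyra, LA, 31, 40, 30, 28), (black, Lyra, LA, 31, 40, 6, 7), (black, Lyra, NYC, 27, 35, 30, 28), (black, Lyra, NYC, 27, 35, 6, 7), (black, Lyra, NYC, 31, 40, 30, 28), (black, Lyra, NYC, 31, 40, 6, 7), (red, Echo, CHI, 1, 28, 17, 19), (red, Echo, CHI, 1, 28, 28, 10), (red, Echo, CHI, 33, 13, 17, 19), (red, Echo, CHI, 33, 13, 28, 10), (red, Echo, CHI, 6, 10, 17, 19), (red, Echo, CHI, 6, 10, 28, 10), (red, Echo, SF, 1, 28, 17, 19), (red, Echo, SF, 1, 28, 28, 10), (red, Echo, SF, 33, 13, 17, 19), (red, Echo, SF, 33, 13, 28, 10), (red, Echo, SF, 6, 10, 17, 19), (red, Echo, SF, 6, 10, 28, 10)}
Keep only column(s) color, city, sid (10 duplicate(s) eliminated): {(black, LA, 27), (black, LA, 31), (black, NYC, 27), (black, NYC, 31), (red, CHI, 1), (red, CHI, 33), (red, CHI, 6), (red, SF, 1), (red, SF, 33), (red, SF, 6)}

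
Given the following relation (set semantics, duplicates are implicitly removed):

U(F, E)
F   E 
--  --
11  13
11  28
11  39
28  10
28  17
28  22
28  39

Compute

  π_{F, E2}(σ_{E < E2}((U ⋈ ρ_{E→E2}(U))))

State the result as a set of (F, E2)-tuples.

{(11, 28), (11, 39), (28, 17), (28, 22), (28, 39)}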